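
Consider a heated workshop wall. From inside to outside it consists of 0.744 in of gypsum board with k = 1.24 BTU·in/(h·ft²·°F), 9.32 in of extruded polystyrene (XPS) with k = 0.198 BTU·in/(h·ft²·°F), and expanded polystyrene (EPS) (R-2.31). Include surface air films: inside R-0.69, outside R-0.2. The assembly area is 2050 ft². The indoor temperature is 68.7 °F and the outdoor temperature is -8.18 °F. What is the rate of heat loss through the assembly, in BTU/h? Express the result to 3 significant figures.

0.744/1.24 = 0.6
9.32/0.198 = 47.07
R_total = 0.69 + 0.6 + 47.07 + 2.31 + 0.2 = 50.87 ft²·°F·h/BTU
Q = A·ΔT/R = 2050 × (68.7 − (-8.18)) / 50.87 = 3098 BTU/h

3100 BTU/h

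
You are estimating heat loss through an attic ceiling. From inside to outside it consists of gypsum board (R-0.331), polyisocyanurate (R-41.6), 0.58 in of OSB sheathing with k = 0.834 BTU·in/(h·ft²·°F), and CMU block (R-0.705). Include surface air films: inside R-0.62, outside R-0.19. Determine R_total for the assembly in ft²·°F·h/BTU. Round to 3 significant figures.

0.58/0.834 = 0.6954
R_total = 0.62 + 0.331 + 41.6 + 0.6954 + 0.705 + 0.19 = 44.14 ft²·°F·h/BTU

44.1 ft²·°F·h/BTU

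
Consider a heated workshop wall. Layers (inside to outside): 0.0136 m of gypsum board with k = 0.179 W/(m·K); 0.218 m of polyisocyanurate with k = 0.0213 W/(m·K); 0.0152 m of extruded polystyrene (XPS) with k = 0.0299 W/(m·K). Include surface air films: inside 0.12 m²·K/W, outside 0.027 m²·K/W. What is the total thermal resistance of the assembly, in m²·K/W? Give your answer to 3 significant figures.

11.0 m²·K/W

0.0136/0.179 = 0.07598
0.218/0.0213 = 10.23
0.0152/0.0299 = 0.5084
R_total = 0.12 + 0.07598 + 10.23 + 0.5084 + 0.027 = 10.97 m²·K/W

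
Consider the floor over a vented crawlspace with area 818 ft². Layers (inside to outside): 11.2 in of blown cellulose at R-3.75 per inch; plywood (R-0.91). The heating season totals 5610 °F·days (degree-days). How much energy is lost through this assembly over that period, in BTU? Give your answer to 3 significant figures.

2570000 BTU

11.2 × 3.75 = 42
R_total = 42 + 0.91 = 42.91 ft²·°F·h/BTU
E = A × HDD × 24 / R = 818 × 5610 × 24 / 42.91 = 2567000 BTU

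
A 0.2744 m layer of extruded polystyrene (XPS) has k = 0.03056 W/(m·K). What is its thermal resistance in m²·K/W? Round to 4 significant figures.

R = L/k = 0.2744/0.03056 = 8.9791 m²·K/W

8.979 m²·K/W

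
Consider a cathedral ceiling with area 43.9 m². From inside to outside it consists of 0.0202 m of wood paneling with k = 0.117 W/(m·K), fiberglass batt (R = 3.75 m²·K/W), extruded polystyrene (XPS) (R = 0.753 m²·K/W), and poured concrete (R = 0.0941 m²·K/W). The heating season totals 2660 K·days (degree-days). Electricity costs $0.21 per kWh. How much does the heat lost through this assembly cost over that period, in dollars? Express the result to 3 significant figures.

0.0202/0.117 = 0.1726
R_total = 0.1726 + 3.75 + 0.753 + 0.0941 = 4.77 m²·K/W
E = A × HDD × 24 / R / 1000 = 43.9 × 2660 × 24 / 4.77 / 1000 = 587.6 kWh
Cost = 587.6 × 0.21 = $123.4

123 dollars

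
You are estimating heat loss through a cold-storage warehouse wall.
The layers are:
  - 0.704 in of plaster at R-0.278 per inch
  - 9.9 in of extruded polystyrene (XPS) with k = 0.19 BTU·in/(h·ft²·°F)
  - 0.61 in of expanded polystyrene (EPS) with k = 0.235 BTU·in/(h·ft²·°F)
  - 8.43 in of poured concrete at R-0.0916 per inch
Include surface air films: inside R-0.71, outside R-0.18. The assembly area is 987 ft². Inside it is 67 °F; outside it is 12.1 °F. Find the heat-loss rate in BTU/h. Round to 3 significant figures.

958 BTU/h

0.704 × 0.278 = 0.1957
9.9/0.19 = 52.11
0.61/0.235 = 2.596
8.43 × 0.0916 = 0.7722
R_total = 0.71 + 0.1957 + 52.11 + 2.596 + 0.7722 + 0.18 = 56.56 ft²·°F·h/BTU
Q = A·ΔT/R = 987 × (67 − 12.1) / 56.56 = 958.1 BTU/h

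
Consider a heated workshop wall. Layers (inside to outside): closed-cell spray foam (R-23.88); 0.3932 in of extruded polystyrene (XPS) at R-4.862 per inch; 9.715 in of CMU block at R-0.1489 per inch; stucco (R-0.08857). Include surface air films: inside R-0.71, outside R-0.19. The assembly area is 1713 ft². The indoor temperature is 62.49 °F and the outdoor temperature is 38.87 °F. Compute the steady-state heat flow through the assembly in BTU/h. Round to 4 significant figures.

0.3932 × 4.862 = 1.9117
9.715 × 0.1489 = 1.4466
R_total = 0.71 + 23.88 + 1.9117 + 1.4466 + 0.08857 + 0.19 = 28.227 ft²·°F·h/BTU
Q = A·ΔT/R = 1713 × (62.49 − 38.87) / 28.227 = 1433.4 BTU/h

1433 BTU/h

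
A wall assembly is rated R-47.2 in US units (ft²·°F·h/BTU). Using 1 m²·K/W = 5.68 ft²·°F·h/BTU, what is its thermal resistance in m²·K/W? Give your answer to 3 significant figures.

R_SI = 47.2/5.68 = 8.31

8.31 m²·K/W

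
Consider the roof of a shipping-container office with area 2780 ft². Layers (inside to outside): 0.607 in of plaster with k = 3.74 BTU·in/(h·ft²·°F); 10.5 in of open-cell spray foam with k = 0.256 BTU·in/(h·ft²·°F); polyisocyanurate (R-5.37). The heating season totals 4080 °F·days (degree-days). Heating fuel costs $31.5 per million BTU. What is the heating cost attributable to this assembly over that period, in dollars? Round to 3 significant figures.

0.607/3.74 = 0.1623
10.5/0.256 = 41.02
R_total = 0.1623 + 41.02 + 5.37 = 46.55 ft²·°F·h/BTU
E = A × HDD × 24 / R = 2780 × 4080 × 24 / 46.55 = 5848000 BTU
Cost = 5848000/10⁶ × 31.5 = $184.2

184 dollars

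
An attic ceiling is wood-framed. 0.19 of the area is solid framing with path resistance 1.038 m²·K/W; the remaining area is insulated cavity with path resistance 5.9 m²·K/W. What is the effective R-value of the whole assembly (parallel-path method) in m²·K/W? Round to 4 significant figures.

3.122 m²·K/W

U_eff = 0.81/5.9 + 0.19/1.038 = 0.13729 + 0.18304 = 0.32033
R_eff = 1/U_eff = 3.1218 m²·K/W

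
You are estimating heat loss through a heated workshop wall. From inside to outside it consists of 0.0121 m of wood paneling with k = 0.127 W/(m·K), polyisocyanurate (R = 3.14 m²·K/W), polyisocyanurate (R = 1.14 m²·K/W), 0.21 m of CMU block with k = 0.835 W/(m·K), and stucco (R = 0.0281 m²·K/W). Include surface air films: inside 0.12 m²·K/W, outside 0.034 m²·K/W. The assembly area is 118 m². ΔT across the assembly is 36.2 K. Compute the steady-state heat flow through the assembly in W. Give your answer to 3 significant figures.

0.0121/0.127 = 0.09528
0.21/0.835 = 0.2515
R_total = 0.12 + 0.09528 + 3.14 + 1.14 + 0.2515 + 0.0281 + 0.034 = 4.809 m²·K/W
Q = A·ΔT/R = 118 × 36.2 / 4.809 = 888.3 W

888 W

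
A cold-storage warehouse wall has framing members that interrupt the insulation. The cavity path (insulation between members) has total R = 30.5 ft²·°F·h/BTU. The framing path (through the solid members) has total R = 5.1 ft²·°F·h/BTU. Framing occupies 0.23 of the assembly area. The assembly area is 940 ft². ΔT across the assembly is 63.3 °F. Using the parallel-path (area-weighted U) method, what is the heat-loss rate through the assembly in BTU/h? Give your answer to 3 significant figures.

U_eff = 0.77/30.5 + 0.23/5.1 = 0.02525 + 0.0451 = 0.07034
R_eff = 1/U_eff = 14.22 ft²·°F·h/BTU
Q = 940 × 63.3 / 14.22 = 4186 BTU/h

4190 BTU/h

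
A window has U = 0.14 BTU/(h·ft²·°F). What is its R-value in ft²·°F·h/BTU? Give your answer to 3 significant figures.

7.14 ft²·°F·h/BTU

R = 1/U = 1/0.14 = 7.143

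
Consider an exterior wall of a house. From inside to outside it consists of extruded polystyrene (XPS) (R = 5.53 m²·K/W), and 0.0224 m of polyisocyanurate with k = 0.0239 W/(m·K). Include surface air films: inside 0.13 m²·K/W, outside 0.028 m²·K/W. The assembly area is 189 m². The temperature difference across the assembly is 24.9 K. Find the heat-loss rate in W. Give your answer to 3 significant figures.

710 W

0.0224/0.0239 = 0.9372
R_total = 0.13 + 5.53 + 0.9372 + 0.028 = 6.625 m²·K/W
Q = A·ΔT/R = 189 × 24.9 / 6.625 = 710.3 W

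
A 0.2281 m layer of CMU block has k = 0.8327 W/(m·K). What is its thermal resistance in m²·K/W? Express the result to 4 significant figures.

0.2739 m²·K/W

R = L/k = 0.2281/0.8327 = 0.27393 m²·K/W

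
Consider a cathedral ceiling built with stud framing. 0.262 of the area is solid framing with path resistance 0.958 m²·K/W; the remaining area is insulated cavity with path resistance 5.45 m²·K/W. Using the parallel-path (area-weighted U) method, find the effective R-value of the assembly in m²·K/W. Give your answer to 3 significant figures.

U_eff = 0.738/5.45 + 0.262/0.958 = 0.1354 + 0.2735 = 0.4089
R_eff = 1/U_eff = 2.446 m²·K/W

2.45 m²·K/W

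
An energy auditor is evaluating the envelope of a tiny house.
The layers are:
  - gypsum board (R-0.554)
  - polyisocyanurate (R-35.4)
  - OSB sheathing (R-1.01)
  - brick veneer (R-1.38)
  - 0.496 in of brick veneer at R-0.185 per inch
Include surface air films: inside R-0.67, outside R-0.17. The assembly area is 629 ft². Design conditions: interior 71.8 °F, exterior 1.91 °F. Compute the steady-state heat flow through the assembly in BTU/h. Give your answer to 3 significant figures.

1120 BTU/h

0.496 × 0.185 = 0.09176
R_total = 0.67 + 0.554 + 35.4 + 1.01 + 1.38 + 0.09176 + 0.17 = 39.28 ft²·°F·h/BTU
Q = A·ΔT/R = 629 × (71.8 − 1.91) / 39.28 = 1119 BTU/h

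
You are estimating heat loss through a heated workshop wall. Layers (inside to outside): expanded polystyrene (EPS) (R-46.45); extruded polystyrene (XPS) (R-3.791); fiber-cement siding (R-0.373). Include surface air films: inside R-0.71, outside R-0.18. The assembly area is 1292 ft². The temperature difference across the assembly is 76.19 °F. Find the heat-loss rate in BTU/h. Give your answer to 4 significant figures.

1911 BTU/h

R_total = 0.71 + 46.45 + 3.791 + 0.373 + 0.18 = 51.504 ft²·°F·h/BTU
Q = A·ΔT/R = 1292 × 76.19 / 51.504 = 1911.3 BTU/h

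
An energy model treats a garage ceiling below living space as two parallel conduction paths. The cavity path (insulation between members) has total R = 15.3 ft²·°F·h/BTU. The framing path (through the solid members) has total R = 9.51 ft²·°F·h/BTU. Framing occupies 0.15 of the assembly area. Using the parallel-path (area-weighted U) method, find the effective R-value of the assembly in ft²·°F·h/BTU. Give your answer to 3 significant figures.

U_eff = 0.85/15.3 + 0.15/9.51 = 0.05556 + 0.01577 = 0.07133
R_eff = 1/U_eff = 14.02 ft²·°F·h/BTU

14.0 ft²·°F·h/BTU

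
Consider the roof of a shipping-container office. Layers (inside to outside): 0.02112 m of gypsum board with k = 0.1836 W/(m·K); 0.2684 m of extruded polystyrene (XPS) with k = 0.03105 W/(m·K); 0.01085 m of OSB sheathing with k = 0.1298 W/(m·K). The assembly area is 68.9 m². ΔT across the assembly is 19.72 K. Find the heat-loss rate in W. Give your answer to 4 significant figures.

153.7 W

0.02112/0.1836 = 0.11503
0.2684/0.03105 = 8.6441
0.01085/0.1298 = 0.08359
R_total = 0.11503 + 8.6441 + 0.08359 = 8.8427 m²·K/W
Q = A·ΔT/R = 68.9 × 19.72 / 8.8427 = 153.65 W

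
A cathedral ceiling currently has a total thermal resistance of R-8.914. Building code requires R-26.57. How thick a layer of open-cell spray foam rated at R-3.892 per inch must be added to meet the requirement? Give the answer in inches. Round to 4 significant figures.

4.536 in

ΔR = 26.57 − 8.914 = 17.656 ft²·°F·h/BTU
L = ΔR / (R/in) = 17.656/3.892 = 4.5365 in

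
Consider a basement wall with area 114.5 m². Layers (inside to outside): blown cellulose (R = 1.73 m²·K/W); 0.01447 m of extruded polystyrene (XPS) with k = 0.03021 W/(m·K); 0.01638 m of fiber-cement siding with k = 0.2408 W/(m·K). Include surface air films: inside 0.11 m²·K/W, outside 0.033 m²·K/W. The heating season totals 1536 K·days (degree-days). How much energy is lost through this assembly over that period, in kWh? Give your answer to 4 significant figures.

1744 kWh

0.01447/0.03021 = 0.47898
0.01638/0.2408 = 0.068023
R_total = 0.11 + 1.73 + 0.47898 + 0.068023 + 0.033 = 2.42 m²·K/W
E = A × HDD × 24 / R / 1000 = 114.5 × 1536 × 24 / 2.42 / 1000 = 1744.2 kWh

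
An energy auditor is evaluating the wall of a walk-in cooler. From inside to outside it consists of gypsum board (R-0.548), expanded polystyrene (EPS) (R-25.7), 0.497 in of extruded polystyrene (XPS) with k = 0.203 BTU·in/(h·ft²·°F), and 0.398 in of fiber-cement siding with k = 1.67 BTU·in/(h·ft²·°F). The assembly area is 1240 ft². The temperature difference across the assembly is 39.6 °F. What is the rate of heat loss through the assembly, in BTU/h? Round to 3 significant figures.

0.497/0.203 = 2.448
0.398/1.67 = 0.2383
R_total = 0.548 + 25.7 + 2.448 + 0.2383 = 28.93 ft²·°F·h/BTU
Q = A·ΔT/R = 1240 × 39.6 / 28.93 = 1697 BTU/h

1700 BTU/h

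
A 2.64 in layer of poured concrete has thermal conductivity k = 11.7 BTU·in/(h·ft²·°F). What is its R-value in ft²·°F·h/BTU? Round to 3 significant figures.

0.226 ft²·°F·h/BTU

R = L/k = 2.64/11.7 = 0.2256 ft²·°F·h/BTU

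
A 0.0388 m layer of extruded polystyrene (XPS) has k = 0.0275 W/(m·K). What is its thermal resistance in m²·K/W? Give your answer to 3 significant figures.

R = L/k = 0.0388/0.0275 = 1.411 m²·K/W

1.41 m²·K/W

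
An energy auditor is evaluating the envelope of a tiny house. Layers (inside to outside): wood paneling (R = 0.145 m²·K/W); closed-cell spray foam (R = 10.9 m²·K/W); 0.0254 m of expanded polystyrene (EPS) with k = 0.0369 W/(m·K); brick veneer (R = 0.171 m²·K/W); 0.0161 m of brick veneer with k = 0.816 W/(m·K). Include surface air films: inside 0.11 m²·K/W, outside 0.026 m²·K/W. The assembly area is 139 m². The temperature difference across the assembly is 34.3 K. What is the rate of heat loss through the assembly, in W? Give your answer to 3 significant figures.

395 W

0.0254/0.0369 = 0.6883
0.0161/0.816 = 0.01973
R_total = 0.11 + 0.145 + 10.9 + 0.6883 + 0.171 + 0.01973 + 0.026 = 12.06 m²·K/W
Q = A·ΔT/R = 139 × 34.3 / 12.06 = 395.3 W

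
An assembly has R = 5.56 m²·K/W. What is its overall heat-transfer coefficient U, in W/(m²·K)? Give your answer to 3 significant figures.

U = 1/R = 1/5.56 = 0.1799

0.180 W/(m²·K)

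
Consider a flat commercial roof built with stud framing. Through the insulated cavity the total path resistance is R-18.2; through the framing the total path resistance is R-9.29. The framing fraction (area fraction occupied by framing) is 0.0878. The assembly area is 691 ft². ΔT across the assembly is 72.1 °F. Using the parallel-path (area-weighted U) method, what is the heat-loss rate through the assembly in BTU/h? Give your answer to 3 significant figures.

U_eff = 0.9122/18.2 + 0.0878/9.29 = 0.05012 + 0.009451 = 0.05957
R_eff = 1/U_eff = 16.79 ft²·°F·h/BTU
Q = 691 × 72.1 / 16.79 = 2968 BTU/h

2970 BTU/h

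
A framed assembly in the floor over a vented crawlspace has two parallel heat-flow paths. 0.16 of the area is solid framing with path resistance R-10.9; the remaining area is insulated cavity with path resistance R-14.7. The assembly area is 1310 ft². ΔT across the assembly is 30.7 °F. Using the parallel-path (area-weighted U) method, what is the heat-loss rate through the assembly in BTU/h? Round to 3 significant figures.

2890 BTU/h

U_eff = 0.84/14.7 + 0.16/10.9 = 0.05714 + 0.01468 = 0.07182
R_eff = 1/U_eff = 13.92 ft²·°F·h/BTU
Q = 1310 × 30.7 / 13.92 = 2888 BTU/h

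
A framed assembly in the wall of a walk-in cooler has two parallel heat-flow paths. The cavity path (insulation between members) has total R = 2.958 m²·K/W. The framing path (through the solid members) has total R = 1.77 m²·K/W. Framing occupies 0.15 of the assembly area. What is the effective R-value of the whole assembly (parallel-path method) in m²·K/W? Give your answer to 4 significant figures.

2.687 m²·K/W

U_eff = 0.85/2.958 + 0.15/1.77 = 0.28736 + 0.084746 = 0.3721
R_eff = 1/U_eff = 2.6874 m²·K/W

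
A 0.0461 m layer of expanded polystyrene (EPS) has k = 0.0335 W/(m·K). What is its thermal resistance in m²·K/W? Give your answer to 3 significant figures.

R = L/k = 0.0461/0.0335 = 1.376 m²·K/W

1.38 m²·K/W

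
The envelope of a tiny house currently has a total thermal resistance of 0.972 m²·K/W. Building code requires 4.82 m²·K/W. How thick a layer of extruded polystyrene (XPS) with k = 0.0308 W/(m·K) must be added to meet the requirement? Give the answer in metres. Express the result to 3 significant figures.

0.119 m

ΔR = 4.82 − 0.972 = 3.848 m²·K/W
L = ΔR × k = 3.848 × 0.0308 = 0.1185 m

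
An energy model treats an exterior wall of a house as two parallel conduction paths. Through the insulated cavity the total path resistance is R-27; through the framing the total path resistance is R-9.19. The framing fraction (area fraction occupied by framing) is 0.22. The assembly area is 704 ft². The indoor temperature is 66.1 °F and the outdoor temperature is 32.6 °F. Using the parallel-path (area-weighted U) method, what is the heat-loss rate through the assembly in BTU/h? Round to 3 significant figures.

1250 BTU/h

U_eff = 0.78/27 + 0.22/9.19 = 0.02889 + 0.02394 = 0.05283
R_eff = 1/U_eff = 18.93 ft²·°F·h/BTU
Q = 704 × (66.1 − 32.6) / 18.93 = 1246 BTU/h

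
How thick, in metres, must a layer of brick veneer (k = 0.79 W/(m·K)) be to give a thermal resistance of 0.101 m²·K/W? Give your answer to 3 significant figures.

L = R·k = 0.101 × 0.79 = 0.07979 m

0.0798 m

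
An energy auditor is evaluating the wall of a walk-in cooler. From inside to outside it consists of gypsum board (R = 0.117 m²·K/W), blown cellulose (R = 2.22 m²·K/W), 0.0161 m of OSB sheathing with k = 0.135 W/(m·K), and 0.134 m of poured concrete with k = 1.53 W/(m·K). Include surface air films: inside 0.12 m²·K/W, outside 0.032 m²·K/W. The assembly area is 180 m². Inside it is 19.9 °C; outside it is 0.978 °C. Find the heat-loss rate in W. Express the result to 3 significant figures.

1260 W

0.0161/0.135 = 0.1193
0.134/1.53 = 0.08758
R_total = 0.12 + 0.117 + 2.22 + 0.1193 + 0.08758 + 0.032 = 2.696 m²·K/W
Q = A·ΔT/R = 180 × (19.9 − 0.978) / 2.696 = 1263 W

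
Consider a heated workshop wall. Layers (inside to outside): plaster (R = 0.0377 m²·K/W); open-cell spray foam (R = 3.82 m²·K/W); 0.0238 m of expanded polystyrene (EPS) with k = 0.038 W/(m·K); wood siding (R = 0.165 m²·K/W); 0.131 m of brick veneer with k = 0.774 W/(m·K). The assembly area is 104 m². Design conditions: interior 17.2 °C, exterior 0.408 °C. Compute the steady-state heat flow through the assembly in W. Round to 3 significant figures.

362 W

0.0238/0.038 = 0.6263
0.131/0.774 = 0.1693
R_total = 0.0377 + 3.82 + 0.6263 + 0.165 + 0.1693 = 4.818 m²·K/W
Q = A·ΔT/R = 104 × (17.2 − 0.408) / 4.818 = 362.4 W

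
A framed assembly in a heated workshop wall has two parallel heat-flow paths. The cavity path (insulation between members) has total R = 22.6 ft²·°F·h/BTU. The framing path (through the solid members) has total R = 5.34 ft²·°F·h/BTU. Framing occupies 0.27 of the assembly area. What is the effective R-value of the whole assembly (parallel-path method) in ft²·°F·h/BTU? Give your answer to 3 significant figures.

U_eff = 0.73/22.6 + 0.27/5.34 = 0.0323 + 0.05056 = 0.08286
R_eff = 1/U_eff = 12.07 ft²·°F·h/BTU

12.1 ft²·°F·h/BTU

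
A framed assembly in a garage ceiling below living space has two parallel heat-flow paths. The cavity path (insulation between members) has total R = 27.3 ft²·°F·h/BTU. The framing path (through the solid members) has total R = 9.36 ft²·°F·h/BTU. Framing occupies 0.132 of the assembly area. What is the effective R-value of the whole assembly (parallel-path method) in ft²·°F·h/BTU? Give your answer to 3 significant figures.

U_eff = 0.868/27.3 + 0.132/9.36 = 0.03179 + 0.0141 = 0.0459
R_eff = 1/U_eff = 21.79 ft²·°F·h/BTU

21.8 ft²·°F·h/BTU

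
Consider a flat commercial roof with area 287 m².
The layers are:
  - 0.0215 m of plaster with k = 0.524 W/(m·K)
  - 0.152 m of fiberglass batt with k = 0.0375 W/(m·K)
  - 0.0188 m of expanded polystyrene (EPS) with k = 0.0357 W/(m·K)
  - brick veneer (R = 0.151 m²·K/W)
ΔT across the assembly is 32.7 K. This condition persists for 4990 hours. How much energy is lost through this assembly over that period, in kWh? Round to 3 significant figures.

9810 kWh

0.0215/0.524 = 0.04103
0.152/0.0375 = 4.053
0.0188/0.0357 = 0.5266
R_total = 0.04103 + 4.053 + 0.5266 + 0.151 = 4.772 m²·K/W
Q = 287 × 32.7 / 4.772 = 1967 W
E = 1967 W × 4990 h / 1000 = 9814 kWh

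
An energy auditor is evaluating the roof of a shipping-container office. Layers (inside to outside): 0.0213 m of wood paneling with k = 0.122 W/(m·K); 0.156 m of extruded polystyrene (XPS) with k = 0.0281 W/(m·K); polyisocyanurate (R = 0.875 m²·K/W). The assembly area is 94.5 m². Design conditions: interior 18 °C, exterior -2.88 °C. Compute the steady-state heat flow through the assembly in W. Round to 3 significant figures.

0.0213/0.122 = 0.1746
0.156/0.0281 = 5.552
R_total = 0.1746 + 5.552 + 0.875 = 6.601 m²·K/W
Q = A·ΔT/R = 94.5 × (18 − (-2.88)) / 6.601 = 298.9 W

299 W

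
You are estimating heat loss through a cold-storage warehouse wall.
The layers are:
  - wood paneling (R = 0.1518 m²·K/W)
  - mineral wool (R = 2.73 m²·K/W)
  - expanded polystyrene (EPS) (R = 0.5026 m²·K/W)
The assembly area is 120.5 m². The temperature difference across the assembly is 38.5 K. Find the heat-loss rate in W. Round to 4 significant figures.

1371 W

R_total = 0.1518 + 2.73 + 0.5026 = 3.3844 m²·K/W
Q = A·ΔT/R = 120.5 × 38.5 / 3.3844 = 1370.8 W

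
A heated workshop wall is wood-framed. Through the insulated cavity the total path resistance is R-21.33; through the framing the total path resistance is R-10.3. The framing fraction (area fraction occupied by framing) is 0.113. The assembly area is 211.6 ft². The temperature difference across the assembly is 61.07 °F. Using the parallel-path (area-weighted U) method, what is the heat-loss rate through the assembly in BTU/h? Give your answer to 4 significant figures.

679.1 BTU/h

U_eff = 0.887/21.33 + 0.113/10.3 = 0.041585 + 0.010971 = 0.052555
R_eff = 1/U_eff = 19.028 ft²·°F·h/BTU
Q = 211.6 × 61.07 / 19.028 = 679.14 BTU/h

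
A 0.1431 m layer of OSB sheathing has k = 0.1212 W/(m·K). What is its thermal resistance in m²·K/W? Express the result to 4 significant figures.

R = L/k = 0.1431/0.1212 = 1.1807 m²·K/W

1.181 m²·K/W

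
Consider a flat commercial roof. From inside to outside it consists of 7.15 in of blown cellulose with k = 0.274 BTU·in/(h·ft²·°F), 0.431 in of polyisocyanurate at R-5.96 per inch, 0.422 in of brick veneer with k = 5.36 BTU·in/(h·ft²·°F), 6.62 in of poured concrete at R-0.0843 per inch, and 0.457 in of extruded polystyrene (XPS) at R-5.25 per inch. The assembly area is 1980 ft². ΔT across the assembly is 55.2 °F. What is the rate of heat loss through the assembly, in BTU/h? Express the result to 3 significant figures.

7.15/0.274 = 26.09
0.431 × 5.96 = 2.569
0.422/5.36 = 0.07873
6.62 × 0.0843 = 0.5581
0.457 × 5.25 = 2.399
R_total = 26.09 + 2.569 + 0.07873 + 0.5581 + 2.399 = 31.7 ft²·°F·h/BTU
Q = A·ΔT/R = 1980 × 55.2 / 31.7 = 3448 BTU/h

3450 BTU/h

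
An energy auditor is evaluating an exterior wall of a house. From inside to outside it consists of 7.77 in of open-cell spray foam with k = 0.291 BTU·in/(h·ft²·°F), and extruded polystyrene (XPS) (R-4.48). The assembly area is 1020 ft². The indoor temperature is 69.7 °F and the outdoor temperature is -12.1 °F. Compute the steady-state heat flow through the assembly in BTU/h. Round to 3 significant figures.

7.77/0.291 = 26.7
R_total = 26.7 + 4.48 = 31.18 ft²·°F·h/BTU
Q = A·ΔT/R = 1020 × (69.7 − (-12.1)) / 31.18 = 2676 BTU/h

2680 BTU/h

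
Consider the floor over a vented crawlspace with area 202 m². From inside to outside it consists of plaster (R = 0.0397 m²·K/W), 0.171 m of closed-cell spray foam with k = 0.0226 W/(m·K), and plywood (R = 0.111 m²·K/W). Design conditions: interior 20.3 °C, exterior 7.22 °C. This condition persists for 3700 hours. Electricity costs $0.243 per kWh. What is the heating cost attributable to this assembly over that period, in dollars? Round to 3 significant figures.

308 dollars

0.171/0.0226 = 7.566
R_total = 0.0397 + 7.566 + 0.111 = 7.717 m²·K/W
Q = 202 × (20.3 − 7.22) / 7.717 = 342.4 W
E = 342.4 W × 3700 h / 1000 = 1267 kWh
Cost = 1267 × 0.243 = $307.8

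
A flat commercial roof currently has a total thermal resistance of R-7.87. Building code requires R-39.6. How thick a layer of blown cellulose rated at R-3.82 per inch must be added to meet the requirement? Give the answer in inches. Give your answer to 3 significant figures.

ΔR = 39.6 − 7.87 = 31.73 ft²·°F·h/BTU
L = ΔR / (R/in) = 31.73/3.82 = 8.306 in

8.31 in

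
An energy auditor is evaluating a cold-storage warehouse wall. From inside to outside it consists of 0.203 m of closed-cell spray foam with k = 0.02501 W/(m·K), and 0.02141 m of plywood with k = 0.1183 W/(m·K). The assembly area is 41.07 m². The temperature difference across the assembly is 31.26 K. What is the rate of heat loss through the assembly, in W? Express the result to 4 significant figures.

0.203/0.02501 = 8.1168
0.02141/0.1183 = 0.18098
R_total = 8.1168 + 0.18098 = 8.2977 m²·K/W
Q = A·ΔT/R = 41.07 × 31.26 / 8.2977 = 154.72 W

154.7 W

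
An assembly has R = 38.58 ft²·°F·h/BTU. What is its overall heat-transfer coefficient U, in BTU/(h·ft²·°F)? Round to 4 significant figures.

0.02592 BTU/(h·ft²·°F)

U = 1/R = 1/38.58 = 0.02592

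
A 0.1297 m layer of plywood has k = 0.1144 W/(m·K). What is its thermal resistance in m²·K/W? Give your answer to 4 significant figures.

R = L/k = 0.1297/0.1144 = 1.1337 m²·K/W

1.134 m²·K/W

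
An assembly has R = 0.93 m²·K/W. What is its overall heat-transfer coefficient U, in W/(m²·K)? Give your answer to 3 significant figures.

1.08 W/(m²·K)

U = 1/R = 1/0.93 = 1.075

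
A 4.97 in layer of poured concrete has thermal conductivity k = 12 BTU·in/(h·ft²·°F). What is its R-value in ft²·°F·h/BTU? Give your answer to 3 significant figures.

R = L/k = 4.97/12 = 0.4142 ft²·°F·h/BTU

0.414 ft²·°F·h/BTU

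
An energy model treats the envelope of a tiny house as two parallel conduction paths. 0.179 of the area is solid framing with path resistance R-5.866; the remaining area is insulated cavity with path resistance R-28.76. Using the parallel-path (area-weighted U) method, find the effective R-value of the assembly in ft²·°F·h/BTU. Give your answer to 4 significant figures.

U_eff = 0.821/28.76 + 0.179/5.866 = 0.028547 + 0.030515 = 0.059061
R_eff = 1/U_eff = 16.932 ft²·°F·h/BTU

16.93 ft²·°F·h/BTU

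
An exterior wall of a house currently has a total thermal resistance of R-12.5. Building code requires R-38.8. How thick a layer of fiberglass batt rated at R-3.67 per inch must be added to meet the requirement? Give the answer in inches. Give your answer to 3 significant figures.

ΔR = 38.8 − 12.5 = 26.3 ft²·°F·h/BTU
L = ΔR / (R/in) = 26.3/3.67 = 7.166 in

7.17 in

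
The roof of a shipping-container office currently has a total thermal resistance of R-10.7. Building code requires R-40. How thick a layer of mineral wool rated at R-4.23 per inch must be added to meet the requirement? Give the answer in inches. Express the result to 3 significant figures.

6.93 in

ΔR = 40 − 10.7 = 29.3 ft²·°F·h/BTU
L = ΔR / (R/in) = 29.3/4.23 = 6.927 in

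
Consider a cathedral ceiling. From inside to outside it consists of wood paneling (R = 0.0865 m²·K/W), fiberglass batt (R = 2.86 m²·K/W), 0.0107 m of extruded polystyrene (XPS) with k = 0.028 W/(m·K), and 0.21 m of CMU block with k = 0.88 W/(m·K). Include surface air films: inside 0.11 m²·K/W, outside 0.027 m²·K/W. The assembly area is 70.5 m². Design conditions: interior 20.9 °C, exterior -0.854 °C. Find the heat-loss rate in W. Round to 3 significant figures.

414 W

0.0107/0.028 = 0.3821
0.21/0.88 = 0.2386
R_total = 0.11 + 0.0865 + 2.86 + 0.3821 + 0.2386 + 0.027 = 3.704 m²·K/W
Q = A·ΔT/R = 70.5 × (20.9 − (-0.854)) / 3.704 = 414 W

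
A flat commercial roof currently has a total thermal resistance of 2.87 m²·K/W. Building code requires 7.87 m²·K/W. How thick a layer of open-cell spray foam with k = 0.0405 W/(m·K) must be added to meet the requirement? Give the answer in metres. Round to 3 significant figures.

ΔR = 7.87 − 2.87 = 5 m²·K/W
L = ΔR × k = 5 × 0.0405 = 0.2025 m

0.203 m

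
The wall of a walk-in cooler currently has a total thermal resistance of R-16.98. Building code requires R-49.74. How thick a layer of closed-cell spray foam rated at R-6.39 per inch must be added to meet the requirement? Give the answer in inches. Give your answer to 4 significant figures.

5.127 in

ΔR = 49.74 − 16.98 = 32.76 ft²·°F·h/BTU
L = ΔR / (R/in) = 32.76/6.39 = 5.1268 in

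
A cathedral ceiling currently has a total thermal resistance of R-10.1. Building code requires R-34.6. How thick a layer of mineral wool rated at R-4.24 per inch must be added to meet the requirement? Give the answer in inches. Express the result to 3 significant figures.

ΔR = 34.6 − 10.1 = 24.5 ft²·°F·h/BTU
L = ΔR / (R/in) = 24.5/4.24 = 5.778 in

5.78 in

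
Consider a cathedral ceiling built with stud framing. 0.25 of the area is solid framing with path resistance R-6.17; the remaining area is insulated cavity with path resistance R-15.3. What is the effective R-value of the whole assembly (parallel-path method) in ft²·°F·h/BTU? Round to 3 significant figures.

11.2 ft²·°F·h/BTU

U_eff = 0.75/15.3 + 0.25/6.17 = 0.04902 + 0.04052 = 0.08954
R_eff = 1/U_eff = 11.17 ft²·°F·h/BTU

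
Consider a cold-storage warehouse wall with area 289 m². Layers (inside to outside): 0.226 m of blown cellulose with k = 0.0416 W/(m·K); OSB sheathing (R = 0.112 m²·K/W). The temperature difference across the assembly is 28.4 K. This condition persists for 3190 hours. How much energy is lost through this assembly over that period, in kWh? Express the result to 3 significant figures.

4720 kWh

0.226/0.0416 = 5.433
R_total = 5.433 + 0.112 = 5.545 m²·K/W
Q = 289 × 28.4 / 5.545 = 1480 W
E = 1480 W × 3190 h / 1000 = 4722 kWh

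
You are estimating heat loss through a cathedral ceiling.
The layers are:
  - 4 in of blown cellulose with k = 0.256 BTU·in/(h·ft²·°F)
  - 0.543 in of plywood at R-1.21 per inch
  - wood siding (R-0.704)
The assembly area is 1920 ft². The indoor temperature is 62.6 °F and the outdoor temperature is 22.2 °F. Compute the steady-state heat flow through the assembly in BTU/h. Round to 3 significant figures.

4/0.256 = 15.62
0.543 × 1.21 = 0.657
R_total = 15.62 + 0.657 + 0.704 = 16.99 ft²·°F·h/BTU
Q = A·ΔT/R = 1920 × (62.6 − 22.2) / 16.99 = 4567 BTU/h

4570 BTU/h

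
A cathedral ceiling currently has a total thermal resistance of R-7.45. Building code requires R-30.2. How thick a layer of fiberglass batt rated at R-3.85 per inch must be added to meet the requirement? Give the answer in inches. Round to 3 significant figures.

5.91 in

ΔR = 30.2 − 7.45 = 22.75 ft²·°F·h/BTU
L = ΔR / (R/in) = 22.75/3.85 = 5.909 in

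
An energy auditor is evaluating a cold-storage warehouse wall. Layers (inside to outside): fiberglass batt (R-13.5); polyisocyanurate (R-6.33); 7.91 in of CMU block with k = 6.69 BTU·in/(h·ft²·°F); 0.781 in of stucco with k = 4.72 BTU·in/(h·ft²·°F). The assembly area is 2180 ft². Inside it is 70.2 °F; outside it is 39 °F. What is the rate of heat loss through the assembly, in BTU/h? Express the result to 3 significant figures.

7.91/6.69 = 1.182
0.781/4.72 = 0.1655
R_total = 13.5 + 6.33 + 1.182 + 0.1655 = 21.18 ft²·°F·h/BTU
Q = A·ΔT/R = 2180 × (70.2 − 39) / 21.18 = 3212 BTU/h

3210 BTU/h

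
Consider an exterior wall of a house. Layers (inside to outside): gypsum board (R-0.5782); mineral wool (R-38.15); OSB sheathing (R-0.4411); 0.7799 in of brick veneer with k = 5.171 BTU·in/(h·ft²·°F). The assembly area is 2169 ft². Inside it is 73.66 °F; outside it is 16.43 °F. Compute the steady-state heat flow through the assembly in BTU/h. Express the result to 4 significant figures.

3157 BTU/h

0.7799/5.171 = 0.15082
R_total = 0.5782 + 38.15 + 0.4411 + 0.15082 = 39.32 ft²·°F·h/BTU
Q = A·ΔT/R = 2169 × (73.66 − 16.43) / 39.32 = 3157 BTU/h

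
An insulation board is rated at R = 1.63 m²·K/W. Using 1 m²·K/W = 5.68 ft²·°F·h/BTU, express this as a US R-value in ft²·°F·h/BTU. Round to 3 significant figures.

9.26 ft²·°F·h/BTU

R_US = 1.63 × 5.68 = 9.258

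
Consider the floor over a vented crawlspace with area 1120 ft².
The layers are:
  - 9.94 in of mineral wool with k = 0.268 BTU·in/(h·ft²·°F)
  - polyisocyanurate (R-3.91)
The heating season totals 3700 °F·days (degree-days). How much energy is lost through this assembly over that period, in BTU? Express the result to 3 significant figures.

2430000 BTU

9.94/0.268 = 37.09
R_total = 37.09 + 3.91 = 41 ft²·°F·h/BTU
E = A × HDD × 24 / R = 1120 × 3700 × 24 / 41 = 2426000 BTU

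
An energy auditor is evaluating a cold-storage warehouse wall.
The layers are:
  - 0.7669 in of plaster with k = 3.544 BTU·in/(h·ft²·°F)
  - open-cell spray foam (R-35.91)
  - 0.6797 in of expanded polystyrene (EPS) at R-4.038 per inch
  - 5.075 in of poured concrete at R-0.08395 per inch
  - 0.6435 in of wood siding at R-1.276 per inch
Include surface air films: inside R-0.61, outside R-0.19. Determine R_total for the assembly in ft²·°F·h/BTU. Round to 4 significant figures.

40.92 ft²·°F·h/BTU

0.7669/3.544 = 0.21639
0.6797 × 4.038 = 2.7446
5.075 × 0.08395 = 0.42605
0.6435 × 1.276 = 0.82111
R_total = 0.61 + 0.21639 + 35.91 + 2.7446 + 0.42605 + 0.82111 + 0.19 = 40.918 ft²·°F·h/BTU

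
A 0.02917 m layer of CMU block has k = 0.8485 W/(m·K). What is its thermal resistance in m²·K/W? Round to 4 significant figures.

0.03438 m²·K/W

R = L/k = 0.02917/0.8485 = 0.034378 m²·K/W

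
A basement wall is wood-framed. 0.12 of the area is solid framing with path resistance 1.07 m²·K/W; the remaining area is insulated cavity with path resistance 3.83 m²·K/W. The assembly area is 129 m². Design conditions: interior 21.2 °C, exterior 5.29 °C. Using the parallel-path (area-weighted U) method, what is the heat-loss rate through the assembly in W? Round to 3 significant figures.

U_eff = 0.88/3.83 + 0.12/1.07 = 0.2298 + 0.1121 = 0.3419
R_eff = 1/U_eff = 2.925 m²·K/W
Q = 129 × (21.2 − 5.29) / 2.925 = 701.7 W

702 W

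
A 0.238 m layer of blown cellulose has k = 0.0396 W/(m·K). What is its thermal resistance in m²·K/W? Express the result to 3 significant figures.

6.01 m²·K/W

R = L/k = 0.238/0.0396 = 6.01 m²·K/W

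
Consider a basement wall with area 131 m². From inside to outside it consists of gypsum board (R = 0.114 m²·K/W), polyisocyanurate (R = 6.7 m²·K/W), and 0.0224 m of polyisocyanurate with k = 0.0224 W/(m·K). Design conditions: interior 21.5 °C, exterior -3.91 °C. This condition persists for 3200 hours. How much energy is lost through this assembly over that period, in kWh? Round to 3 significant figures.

1360 kWh

0.0224/0.0224 = 1
R_total = 0.114 + 6.7 + 1 = 7.814 m²·K/W
Q = 131 × (21.5 − (-3.91)) / 7.814 = 426 W
E = 426 W × 3200 h / 1000 = 1363 kWh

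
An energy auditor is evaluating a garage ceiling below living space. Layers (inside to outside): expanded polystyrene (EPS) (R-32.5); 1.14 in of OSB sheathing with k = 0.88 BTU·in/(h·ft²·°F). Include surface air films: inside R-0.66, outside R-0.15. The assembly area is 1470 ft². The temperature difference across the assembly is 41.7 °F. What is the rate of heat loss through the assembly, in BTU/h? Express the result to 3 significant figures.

1770 BTU/h

1.14/0.88 = 1.295
R_total = 0.66 + 32.5 + 1.295 + 0.15 = 34.61 ft²·°F·h/BTU
Q = A·ΔT/R = 1470 × 41.7 / 34.61 = 1771 BTU/h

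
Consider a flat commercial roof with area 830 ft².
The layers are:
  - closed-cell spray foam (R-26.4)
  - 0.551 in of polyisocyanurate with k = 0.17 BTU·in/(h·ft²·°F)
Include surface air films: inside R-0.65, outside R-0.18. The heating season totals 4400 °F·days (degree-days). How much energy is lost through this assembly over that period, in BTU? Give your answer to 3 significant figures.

0.551/0.17 = 3.241
R_total = 0.65 + 26.4 + 3.241 + 0.18 = 30.47 ft²·°F·h/BTU
E = A × HDD × 24 / R = 830 × 4400 × 24 / 30.47 = 2876000 BTU

2880000 BTU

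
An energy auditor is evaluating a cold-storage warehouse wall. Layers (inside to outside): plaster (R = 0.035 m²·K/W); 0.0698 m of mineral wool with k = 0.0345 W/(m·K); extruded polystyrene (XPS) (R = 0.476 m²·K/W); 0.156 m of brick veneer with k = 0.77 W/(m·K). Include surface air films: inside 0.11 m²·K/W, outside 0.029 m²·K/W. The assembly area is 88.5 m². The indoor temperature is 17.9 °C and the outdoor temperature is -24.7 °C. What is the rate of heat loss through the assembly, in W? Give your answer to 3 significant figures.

0.0698/0.0345 = 2.023
0.156/0.77 = 0.2026
R_total = 0.11 + 0.035 + 2.023 + 0.476 + 0.2026 + 0.029 = 2.876 m²·K/W
Q = A·ΔT/R = 88.5 × (17.9 − (-24.7)) / 2.876 = 1311 W

1310 W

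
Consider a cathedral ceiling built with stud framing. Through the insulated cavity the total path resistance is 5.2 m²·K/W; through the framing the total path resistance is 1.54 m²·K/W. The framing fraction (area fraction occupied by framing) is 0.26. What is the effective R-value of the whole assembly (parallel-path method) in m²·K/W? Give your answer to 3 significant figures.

U_eff = 0.74/5.2 + 0.26/1.54 = 0.1423 + 0.1688 = 0.3111
R_eff = 1/U_eff = 3.214 m²·K/W

3.21 m²·K/W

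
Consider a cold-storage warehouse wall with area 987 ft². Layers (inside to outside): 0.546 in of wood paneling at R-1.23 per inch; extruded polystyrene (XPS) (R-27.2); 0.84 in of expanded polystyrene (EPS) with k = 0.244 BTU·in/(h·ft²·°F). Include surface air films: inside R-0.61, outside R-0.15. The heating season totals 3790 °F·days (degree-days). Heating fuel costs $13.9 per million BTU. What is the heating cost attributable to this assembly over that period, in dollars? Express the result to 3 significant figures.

38.9 dollars

0.546 × 1.23 = 0.6716
0.84/0.244 = 3.443
R_total = 0.61 + 0.6716 + 27.2 + 3.443 + 0.15 = 32.07 ft²·°F·h/BTU
E = A × HDD × 24 / R = 987 × 3790 × 24 / 32.07 = 2799000 BTU
Cost = 2799000/10⁶ × 13.9 = $38.91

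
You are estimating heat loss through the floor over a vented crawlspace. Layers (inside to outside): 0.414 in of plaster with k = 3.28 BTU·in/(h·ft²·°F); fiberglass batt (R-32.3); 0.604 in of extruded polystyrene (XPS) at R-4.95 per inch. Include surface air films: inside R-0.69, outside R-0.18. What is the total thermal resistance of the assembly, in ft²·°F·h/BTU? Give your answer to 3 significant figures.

36.3 ft²·°F·h/BTU

0.414/3.28 = 0.1262
0.604 × 4.95 = 2.99
R_total = 0.69 + 0.1262 + 32.3 + 2.99 + 0.18 = 36.29 ft²·°F·h/BTU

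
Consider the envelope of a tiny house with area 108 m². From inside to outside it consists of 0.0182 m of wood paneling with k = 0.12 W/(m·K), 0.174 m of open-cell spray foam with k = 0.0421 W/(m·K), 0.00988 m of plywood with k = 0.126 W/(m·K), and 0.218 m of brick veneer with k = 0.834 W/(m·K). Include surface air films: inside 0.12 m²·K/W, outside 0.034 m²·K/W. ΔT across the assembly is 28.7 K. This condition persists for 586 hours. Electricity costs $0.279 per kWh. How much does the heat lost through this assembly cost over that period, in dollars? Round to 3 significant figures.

0.0182/0.12 = 0.1517
0.174/0.0421 = 4.133
0.00988/0.126 = 0.07841
0.218/0.834 = 0.2614
R_total = 0.12 + 0.1517 + 4.133 + 0.07841 + 0.2614 + 0.034 = 4.778 m²·K/W
Q = 108 × 28.7 / 4.778 = 648.7 W
E = 648.7 W × 586 h / 1000 = 380.1 kWh
Cost = 380.1 × 0.279 = $106.1

106 dollars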